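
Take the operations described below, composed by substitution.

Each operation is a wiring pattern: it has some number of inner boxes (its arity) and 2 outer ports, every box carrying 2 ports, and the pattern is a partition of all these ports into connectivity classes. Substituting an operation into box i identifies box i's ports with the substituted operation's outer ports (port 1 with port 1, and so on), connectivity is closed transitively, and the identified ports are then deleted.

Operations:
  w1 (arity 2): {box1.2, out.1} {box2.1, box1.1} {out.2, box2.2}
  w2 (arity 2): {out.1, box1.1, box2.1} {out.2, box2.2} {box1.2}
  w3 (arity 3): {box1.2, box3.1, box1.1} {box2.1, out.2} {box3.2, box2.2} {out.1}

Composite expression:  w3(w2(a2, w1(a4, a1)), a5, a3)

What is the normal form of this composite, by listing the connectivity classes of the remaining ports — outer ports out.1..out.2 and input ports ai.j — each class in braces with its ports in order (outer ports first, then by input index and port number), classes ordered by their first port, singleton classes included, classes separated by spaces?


{out.1} {out.2, a5.1} {a1.1, a4.1} {a1.2, a2.1, a3.1, a4.2} {a2.2} {a3.2, a5.2}

Treat the ports identified at w3 as solder joints: merge, then drop.
through w1, on inputs (a4, a1): {out.1, a4.2} {out.2, a1.2} {a1.1, a4.1} (out.j = stage outer ports)
through w2, on inputs (a2, a4, a1): {out.1, a2.1, a4.2} {out.2, a1.2} {a1.1, a4.1} {a2.2} (out.j = stage outer ports)
through w3, on inputs (a2, a4, a1, a5, a3): {out.1} {out.2, a5.1} {a1.1, a4.1} {a1.2, a2.1, a3.1, a4.2} {a2.2} {a3.2, a5.2} (out.j = stage outer ports)


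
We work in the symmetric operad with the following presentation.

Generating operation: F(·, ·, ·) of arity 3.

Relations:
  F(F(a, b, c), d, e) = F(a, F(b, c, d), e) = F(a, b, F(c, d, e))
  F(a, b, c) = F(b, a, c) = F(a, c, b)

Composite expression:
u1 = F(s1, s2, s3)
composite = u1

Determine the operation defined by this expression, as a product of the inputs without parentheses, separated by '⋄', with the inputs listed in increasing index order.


With F associative and commutative, the s-input set is all that matters.
F(s1, s2, s3) linearizes to s1 ⋄ s2 ⋄ s3
putting the inputs in ascending order: s1 ⋄ s2 ⋄ s3

s1 ⋄ s2 ⋄ s3


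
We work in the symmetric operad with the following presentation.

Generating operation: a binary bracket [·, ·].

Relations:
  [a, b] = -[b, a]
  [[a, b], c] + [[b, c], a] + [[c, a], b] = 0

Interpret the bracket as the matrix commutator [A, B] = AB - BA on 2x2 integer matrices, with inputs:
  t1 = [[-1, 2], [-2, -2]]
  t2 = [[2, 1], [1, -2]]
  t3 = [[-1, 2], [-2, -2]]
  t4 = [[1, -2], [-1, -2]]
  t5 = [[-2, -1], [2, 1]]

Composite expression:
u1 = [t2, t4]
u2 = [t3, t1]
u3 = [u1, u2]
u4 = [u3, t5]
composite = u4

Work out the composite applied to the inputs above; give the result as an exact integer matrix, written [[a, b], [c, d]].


[[0, 0], [0, 0]]

[t2, t4] = [[1, -11], [7, -1]]
[t3, t1] = [[0, 0], [0, 0]]
[[t2, t4], [t3, t1]] = [[0, 0], [0, 0]]
[[[t2, t4], [t3, t1]], t5] = [[0, 0], [0, 0]]


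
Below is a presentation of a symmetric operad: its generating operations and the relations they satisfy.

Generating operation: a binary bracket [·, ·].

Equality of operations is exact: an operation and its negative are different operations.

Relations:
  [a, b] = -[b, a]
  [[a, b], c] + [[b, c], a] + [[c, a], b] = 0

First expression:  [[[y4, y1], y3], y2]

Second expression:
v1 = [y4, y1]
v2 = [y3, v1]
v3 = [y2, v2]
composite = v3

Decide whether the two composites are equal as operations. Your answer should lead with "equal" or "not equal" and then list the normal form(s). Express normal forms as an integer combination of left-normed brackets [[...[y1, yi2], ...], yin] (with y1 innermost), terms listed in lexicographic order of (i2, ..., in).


equal: each reduces to -[[[y1, y4], y3], y2]

Normal form of the first expression: -[[[y1, y4], y3], y2]
Normal form of the second expression: -[[[y1, y4], y3], y2]
The forms coincide; equal.


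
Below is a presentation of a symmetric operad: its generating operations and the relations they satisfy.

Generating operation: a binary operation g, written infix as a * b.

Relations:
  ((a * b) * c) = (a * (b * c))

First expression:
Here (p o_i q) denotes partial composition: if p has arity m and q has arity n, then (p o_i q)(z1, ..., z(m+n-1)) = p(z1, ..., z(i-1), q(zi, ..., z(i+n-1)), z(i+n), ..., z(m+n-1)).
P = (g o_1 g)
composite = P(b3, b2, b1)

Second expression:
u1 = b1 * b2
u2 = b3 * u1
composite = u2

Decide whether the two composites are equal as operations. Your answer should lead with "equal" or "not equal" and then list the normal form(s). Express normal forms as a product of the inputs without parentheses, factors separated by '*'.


Reducing the first expression gives b3 * b2 * b1
Reducing the second expression gives b3 * b1 * b2
Distinct normal forms: not equal.

not equal; first: b3 * b2 * b1; second: b3 * b1 * b2


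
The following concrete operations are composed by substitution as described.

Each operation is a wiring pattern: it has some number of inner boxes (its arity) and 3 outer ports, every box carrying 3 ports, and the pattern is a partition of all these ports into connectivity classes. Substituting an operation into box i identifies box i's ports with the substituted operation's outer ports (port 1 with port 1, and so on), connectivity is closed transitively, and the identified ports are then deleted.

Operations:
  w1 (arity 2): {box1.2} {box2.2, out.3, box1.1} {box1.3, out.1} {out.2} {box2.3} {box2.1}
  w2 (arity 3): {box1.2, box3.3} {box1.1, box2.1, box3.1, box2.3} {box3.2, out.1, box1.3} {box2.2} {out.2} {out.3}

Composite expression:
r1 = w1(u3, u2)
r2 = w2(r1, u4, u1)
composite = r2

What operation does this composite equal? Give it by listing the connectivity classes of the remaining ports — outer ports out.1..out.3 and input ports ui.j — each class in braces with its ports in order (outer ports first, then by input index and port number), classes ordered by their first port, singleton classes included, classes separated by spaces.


{out.1, u1.2, u2.2, u3.1} {out.2} {out.3} {u1.1, u3.3, u4.1, u4.3} {u1.3} {u2.1} {u2.3} {u3.2} {u4.2}


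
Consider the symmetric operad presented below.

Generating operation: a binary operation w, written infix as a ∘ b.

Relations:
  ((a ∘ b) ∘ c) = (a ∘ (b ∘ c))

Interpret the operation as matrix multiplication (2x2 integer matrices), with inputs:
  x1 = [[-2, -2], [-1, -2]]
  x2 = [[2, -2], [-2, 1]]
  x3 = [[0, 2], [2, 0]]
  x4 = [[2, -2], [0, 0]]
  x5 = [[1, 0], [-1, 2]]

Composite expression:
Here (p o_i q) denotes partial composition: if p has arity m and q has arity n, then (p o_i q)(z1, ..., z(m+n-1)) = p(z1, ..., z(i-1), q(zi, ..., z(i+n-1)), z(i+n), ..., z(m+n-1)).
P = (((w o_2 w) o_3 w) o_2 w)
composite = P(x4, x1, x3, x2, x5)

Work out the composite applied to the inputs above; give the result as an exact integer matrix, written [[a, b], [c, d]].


[[12, -8], [0, 0]]

(x1 ∘ x3) = [[-4, -4], [-4, -2]]
(x2 ∘ x5) = [[4, -4], [-3, 2]]
((x1 ∘ x3) ∘ (x2 ∘ x5)) = [[-4, 8], [-10, 12]]
(x4 ∘ ((x1 ∘ x3) ∘ (x2 ∘ x5))) = [[12, -8], [0, 0]]


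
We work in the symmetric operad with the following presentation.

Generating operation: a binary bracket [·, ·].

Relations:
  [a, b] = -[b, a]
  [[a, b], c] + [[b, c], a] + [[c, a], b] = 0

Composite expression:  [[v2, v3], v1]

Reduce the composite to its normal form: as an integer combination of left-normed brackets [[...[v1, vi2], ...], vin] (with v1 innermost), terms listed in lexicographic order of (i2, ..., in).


-[[v1, v2], v3] + [[v1, v3], v2]


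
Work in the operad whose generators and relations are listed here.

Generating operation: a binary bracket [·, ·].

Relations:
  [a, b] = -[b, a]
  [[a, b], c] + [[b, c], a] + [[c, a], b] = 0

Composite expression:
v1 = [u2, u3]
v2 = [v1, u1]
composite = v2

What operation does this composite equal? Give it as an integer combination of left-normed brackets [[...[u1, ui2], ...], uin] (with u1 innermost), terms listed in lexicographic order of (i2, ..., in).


-[[u1, u2], u3] + [[u1, u3], u2]


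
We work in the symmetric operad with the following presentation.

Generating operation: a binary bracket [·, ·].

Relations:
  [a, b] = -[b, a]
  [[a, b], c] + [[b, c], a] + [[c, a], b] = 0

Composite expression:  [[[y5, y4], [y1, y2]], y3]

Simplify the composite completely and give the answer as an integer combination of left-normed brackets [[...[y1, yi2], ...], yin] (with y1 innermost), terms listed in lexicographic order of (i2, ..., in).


[[[[y1, y2], y4], y5], y3] - [[[[y1, y2], y5], y4], y3]


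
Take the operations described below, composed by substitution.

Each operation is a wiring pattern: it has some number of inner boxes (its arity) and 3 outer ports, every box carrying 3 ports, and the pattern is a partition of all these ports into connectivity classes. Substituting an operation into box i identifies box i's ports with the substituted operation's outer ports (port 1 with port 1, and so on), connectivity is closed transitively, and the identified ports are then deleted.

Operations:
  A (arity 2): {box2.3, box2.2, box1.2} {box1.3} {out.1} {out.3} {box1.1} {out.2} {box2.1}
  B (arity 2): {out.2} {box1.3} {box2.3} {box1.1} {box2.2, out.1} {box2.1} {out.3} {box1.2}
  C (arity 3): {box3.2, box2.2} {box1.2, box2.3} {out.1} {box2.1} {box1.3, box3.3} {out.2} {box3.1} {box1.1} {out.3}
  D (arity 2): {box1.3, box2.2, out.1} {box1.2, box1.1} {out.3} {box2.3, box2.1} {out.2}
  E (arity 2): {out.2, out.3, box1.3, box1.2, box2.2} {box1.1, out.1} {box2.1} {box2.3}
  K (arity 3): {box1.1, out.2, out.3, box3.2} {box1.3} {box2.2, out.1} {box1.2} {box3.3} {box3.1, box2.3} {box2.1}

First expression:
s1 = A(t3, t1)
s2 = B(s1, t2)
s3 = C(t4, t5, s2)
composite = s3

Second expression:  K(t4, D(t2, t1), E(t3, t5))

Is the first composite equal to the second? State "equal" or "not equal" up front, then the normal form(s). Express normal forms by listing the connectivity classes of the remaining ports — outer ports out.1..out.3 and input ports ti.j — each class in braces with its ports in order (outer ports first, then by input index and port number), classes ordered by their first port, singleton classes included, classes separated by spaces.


not equal — first {out.1} {out.2} {out.3} {t1.1} {t1.2, t1.3, t3.2} {t2.1} {t2.2} {t2.3} {t3.1} {t3.3} {t4.1} {t4.2, t5.3} {t4.3} {t5.1} {t5.2}, second {out.1} {out.2, out.3, t3.2, t3.3, t4.1, t5.2} {t1.1, t1.3} {t1.2, t2.3} {t2.1, t2.2} {t3.1} {t4.2} {t4.3} {t5.1} {t5.3}

The first expression, normalized: {out.1} {out.2} {out.3} {t1.1} {t1.2, t1.3, t3.2} {t2.1} {t2.2} {t2.3} {t3.1} {t3.3} {t4.1} {t4.2, t5.3} {t4.3} {t5.1} {t5.2}
The second expression, normalized: {out.1} {out.2, out.3, t3.2, t3.3, t4.1, t5.2} {t1.1, t1.3} {t1.2, t2.3} {t2.1, t2.2} {t3.1} {t4.2} {t4.3} {t5.1} {t5.3}
They disagree, so not equal.


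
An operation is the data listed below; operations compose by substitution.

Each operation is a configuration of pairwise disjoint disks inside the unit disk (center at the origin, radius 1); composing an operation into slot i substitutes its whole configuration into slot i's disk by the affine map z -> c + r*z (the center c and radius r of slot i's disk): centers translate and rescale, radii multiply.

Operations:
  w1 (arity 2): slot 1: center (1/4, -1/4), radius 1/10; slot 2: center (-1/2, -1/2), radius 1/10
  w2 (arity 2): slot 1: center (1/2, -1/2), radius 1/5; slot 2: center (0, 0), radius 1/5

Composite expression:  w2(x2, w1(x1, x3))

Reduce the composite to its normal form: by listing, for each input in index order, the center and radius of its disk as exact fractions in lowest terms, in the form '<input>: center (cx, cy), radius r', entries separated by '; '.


x1: center (1/20, -1/20), radius 1/50; x2: center (1/2, -1/2), radius 1/5; x3: center (-1/10, -1/10), radius 1/50


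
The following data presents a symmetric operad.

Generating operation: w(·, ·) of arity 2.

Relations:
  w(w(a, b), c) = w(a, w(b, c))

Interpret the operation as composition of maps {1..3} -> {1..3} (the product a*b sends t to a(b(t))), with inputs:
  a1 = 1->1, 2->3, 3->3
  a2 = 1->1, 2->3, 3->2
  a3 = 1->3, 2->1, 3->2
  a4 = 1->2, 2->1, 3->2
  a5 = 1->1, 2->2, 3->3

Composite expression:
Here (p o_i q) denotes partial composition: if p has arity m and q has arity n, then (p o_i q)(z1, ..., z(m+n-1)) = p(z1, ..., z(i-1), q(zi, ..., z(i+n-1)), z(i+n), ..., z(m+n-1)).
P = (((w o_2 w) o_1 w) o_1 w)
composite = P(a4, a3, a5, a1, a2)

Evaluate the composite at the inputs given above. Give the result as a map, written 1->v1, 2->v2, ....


w(a4, a3) = 1->2, 2->2, 3->1
w(w(a4, a3), a5) = 1->2, 2->2, 3->1
w(a1, a2) = 1->1, 2->3, 3->3
w(w(w(a4, a3), a5), w(a1, a2)) = 1->2, 2->1, 3->1

1->2, 2->1, 3->1


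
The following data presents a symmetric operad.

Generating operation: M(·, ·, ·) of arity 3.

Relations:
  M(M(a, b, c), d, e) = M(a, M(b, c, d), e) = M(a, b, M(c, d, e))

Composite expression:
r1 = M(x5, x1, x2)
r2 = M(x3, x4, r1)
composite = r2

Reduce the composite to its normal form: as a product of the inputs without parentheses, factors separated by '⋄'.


Under associativity of M, the answer is the x's in reading order.
M(x5, x1, x2) unparenthesizes to x5 ⋄ x1 ⋄ x2
M(x3, x4, M(x5, x1, x2)) unparenthesizes to x3 ⋄ x4 ⋄ x5 ⋄ x1 ⋄ x2

x3 ⋄ x4 ⋄ x5 ⋄ x1 ⋄ x2


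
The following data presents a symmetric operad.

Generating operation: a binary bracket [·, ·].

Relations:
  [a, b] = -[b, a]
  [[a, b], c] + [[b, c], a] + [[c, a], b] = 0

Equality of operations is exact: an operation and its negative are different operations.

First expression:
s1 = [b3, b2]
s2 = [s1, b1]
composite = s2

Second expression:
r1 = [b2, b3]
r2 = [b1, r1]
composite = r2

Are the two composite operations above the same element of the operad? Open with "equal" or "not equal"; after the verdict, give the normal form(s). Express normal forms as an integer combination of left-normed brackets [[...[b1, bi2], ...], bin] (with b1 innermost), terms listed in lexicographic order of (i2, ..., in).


equal — both sides give [[b1, b2], b3] - [[b1, b3], b2]

Normal form of the first expression: [[b1, b2], b3] - [[b1, b3], b2]
Normal form of the second expression: [[b1, b2], b3] - [[b1, b3], b2]
Identical normal forms: equal.


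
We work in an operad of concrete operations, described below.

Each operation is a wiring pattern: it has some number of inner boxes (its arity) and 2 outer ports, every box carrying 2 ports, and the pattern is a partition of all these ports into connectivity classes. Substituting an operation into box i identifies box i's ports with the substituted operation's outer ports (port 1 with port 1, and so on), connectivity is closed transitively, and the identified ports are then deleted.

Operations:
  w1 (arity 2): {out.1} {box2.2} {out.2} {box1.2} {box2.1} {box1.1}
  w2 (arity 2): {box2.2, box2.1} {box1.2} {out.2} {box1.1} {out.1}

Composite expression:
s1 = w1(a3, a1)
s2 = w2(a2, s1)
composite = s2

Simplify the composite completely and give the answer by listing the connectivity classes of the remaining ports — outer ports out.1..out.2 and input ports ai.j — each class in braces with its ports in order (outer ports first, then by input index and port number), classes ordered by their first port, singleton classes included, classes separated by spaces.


Treat the ports identified at w2 as solder joints: merge, then drop.
the subtree at w1 composes to {out.1} {out.2} {a1.1} {a1.2} {a3.1} {a3.2} on (a3, a1); out.j = own outer ports
the subtree at w2 composes to {out.1} {out.2} {a1.1} {a1.2} {a2.1} {a2.2} {a3.1} {a3.2} on (a2, a3, a1); out.j = own outer ports

{out.1} {out.2} {a1.1} {a1.2} {a2.1} {a2.2} {a3.1} {a3.2}


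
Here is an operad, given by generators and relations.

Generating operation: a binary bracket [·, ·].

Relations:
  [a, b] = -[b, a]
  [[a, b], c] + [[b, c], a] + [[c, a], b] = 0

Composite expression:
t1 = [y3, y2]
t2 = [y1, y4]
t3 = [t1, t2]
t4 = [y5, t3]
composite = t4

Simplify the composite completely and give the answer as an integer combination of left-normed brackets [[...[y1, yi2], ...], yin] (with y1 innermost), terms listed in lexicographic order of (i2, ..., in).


In the tensor algebra, words opening y1 carry the y1-anchored form.
Composite bracket: [y5, [[y3, y2], [y1, y4]]]
Full expansion: 16 signed words from ab - ba (2^4 = 16).
Collect the words opening with y1:
  the word y1y4y2y3y5 carries sign -1 and contributes -[[[[y1, y4], y2], y3], y5]
  the word y1y4y3y2y5 carries sign +1 and contributes +[[[[y1, y4], y3], y2], y5]

-[[[[y1, y4], y2], y3], y5] + [[[[y1, y4], y3], y2], y5]


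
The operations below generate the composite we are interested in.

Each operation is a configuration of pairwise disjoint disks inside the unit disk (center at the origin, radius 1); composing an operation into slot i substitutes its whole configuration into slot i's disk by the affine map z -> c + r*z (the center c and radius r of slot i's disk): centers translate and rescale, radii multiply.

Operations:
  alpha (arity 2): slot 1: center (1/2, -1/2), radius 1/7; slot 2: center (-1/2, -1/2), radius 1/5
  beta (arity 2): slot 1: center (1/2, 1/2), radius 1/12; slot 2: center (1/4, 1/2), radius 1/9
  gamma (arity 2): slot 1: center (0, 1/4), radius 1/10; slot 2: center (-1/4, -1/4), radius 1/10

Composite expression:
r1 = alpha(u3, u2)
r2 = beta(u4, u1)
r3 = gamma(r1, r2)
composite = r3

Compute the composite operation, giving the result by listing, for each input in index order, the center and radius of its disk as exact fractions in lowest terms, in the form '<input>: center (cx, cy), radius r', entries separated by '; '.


Each u-disk chains the slot maps above it in gamma; radii multiply.
input u3: composing its 2 substitution steps yields center (1/20, 1/5), radius 1/70
input u2: composing its 2 substitution steps yields center (-1/20, 1/5), radius 1/50
input u4: composing its 2 substitution steps yields center (-1/5, -1/5), radius 1/120
input u1: composing its 2 substitution steps yields center (-9/40, -1/5), radius 1/90

u1: center (-9/40, -1/5), radius 1/90; u2: center (-1/20, 1/5), radius 1/50; u3: center (1/20, 1/5), radius 1/70; u4: center (-1/5, -1/5), radius 1/120


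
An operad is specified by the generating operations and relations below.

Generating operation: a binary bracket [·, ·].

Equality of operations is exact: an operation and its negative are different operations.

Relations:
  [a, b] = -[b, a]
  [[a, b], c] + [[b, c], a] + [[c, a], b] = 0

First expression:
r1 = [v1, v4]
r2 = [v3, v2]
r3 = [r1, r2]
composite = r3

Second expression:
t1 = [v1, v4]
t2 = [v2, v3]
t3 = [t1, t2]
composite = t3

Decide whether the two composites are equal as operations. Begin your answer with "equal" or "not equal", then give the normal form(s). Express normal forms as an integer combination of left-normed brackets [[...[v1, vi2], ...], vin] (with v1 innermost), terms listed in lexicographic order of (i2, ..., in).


not equal — first -[[[v1, v4], v2], v3] + [[[v1, v4], v3], v2], second [[[v1, v4], v2], v3] - [[[v1, v4], v3], v2]

The first expression reduces to -[[[v1, v4], v2], v3] + [[[v1, v4], v3], v2]
The second expression reduces to [[[v1, v4], v2], v3] - [[[v1, v4], v3], v2]
No match — not equal.


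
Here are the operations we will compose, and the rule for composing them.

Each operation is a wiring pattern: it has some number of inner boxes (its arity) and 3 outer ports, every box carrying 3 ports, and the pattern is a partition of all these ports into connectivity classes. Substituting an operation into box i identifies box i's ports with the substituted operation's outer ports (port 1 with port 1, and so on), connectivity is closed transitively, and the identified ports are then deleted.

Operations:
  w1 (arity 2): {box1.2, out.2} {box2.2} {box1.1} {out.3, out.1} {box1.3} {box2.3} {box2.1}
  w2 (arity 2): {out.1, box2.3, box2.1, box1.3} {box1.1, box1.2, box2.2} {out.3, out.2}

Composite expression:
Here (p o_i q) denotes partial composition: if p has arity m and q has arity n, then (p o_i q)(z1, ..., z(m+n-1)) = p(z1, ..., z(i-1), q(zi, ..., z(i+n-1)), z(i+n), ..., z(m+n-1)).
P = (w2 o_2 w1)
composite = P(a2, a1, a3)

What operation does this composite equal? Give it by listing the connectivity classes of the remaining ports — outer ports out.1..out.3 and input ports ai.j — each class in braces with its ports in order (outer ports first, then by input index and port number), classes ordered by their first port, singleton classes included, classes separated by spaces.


Two ports join when wires chain via w2-identified ports.
the subtree at w1 composes to {out.1, out.3} {out.2, a1.2} {a1.1} {a1.3} {a3.1} {a3.2} {a3.3} on (a1, a3); out.j = own outer ports
the subtree at w2 composes to {out.1, a2.3} {out.2, out.3} {a1.1} {a1.2, a2.1, a2.2} {a1.3} {a3.1} {a3.2} {a3.3} on (a2, a1, a3); out.j = own outer ports

{out.1, a2.3} {out.2, out.3} {a1.1} {a1.2, a2.1, a2.2} {a1.3} {a3.1} {a3.2} {a3.3}


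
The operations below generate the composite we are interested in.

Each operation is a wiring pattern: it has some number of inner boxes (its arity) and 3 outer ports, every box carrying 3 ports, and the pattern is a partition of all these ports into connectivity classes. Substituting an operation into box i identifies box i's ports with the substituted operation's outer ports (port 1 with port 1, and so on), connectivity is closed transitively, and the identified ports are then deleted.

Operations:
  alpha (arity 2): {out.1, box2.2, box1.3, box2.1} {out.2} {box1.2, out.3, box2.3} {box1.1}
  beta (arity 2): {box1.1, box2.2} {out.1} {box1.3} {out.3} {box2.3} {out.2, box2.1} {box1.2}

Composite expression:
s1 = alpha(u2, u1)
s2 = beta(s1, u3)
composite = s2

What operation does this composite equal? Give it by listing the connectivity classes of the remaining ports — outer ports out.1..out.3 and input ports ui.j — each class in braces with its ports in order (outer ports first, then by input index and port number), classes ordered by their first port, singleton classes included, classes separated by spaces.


{out.1} {out.2, u3.1} {out.3} {u1.1, u1.2, u2.3, u3.2} {u1.3, u2.2} {u2.1} {u3.3}

Treat the ports identified at beta as solder joints: merge, then drop.
the subtree at alpha composes to {out.1, u1.1, u1.2, u2.3} {out.2} {out.3, u1.3, u2.2} {u2.1} on (u2, u1); out.j = own outer ports
the subtree at beta composes to {out.1} {out.2, u3.1} {out.3} {u1.1, u1.2, u2.3, u3.2} {u1.3, u2.2} {u2.1} {u3.3} on (u2, u1, u3); out.j = own outer ports


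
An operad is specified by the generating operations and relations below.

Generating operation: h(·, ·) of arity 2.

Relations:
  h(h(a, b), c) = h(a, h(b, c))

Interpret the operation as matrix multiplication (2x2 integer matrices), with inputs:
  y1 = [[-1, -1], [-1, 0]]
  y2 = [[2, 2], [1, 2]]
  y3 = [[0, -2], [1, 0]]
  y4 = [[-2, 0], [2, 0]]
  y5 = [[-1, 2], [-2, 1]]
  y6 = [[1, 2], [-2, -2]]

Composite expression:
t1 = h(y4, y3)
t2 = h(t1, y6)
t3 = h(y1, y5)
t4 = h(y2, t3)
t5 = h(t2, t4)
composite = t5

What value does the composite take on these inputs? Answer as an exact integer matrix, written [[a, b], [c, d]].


[[-104, 136], [104, -136]]

h(y4, y3) = [[0, 4], [0, -4]]
h(h(y4, y3), y6) = [[-8, -8], [8, 8]]
h(y1, y5) = [[3, -3], [1, -2]]
h(y2, h(y1, y5)) = [[8, -10], [5, -7]]
h(h(h(y4, y3), y6), h(y2, h(y1, y5))) = [[-104, 136], [104, -136]]


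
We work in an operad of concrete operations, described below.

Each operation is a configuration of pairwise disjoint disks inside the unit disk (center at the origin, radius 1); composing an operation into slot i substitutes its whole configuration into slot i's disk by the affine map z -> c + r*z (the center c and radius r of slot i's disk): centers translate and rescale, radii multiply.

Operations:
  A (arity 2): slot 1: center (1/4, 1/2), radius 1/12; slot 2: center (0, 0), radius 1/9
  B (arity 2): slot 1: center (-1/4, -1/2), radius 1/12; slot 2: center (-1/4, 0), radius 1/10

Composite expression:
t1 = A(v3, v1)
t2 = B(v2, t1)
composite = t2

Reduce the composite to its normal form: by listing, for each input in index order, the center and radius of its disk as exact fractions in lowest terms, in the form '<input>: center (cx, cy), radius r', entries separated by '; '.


Below B, radii multiply path by path; the v-disk centers shift.
input v2: composing its 1 substitution step yields center (-1/4, -1/2), radius 1/12
input v3: composing its 2 substitution steps yields center (-9/40, 1/20), radius 1/120
input v1: composing its 2 substitution steps yields center (-1/4, 0), radius 1/90

v1: center (-1/4, 0), radius 1/90; v2: center (-1/4, -1/2), radius 1/12; v3: center (-9/40, 1/20), radius 1/120


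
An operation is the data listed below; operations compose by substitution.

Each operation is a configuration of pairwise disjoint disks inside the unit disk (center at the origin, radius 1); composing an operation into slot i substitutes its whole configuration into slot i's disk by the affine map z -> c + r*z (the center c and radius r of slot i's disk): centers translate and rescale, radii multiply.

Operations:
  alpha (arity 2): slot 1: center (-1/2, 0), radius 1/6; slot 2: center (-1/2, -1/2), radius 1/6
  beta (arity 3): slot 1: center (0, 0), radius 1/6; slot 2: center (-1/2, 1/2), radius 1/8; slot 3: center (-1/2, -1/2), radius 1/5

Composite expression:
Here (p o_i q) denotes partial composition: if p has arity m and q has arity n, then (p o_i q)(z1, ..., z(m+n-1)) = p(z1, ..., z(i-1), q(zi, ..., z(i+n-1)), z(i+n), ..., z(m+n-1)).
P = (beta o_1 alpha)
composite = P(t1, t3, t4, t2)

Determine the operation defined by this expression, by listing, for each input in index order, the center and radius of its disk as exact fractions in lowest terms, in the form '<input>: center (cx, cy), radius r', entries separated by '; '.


t1: center (-1/12, 0), radius 1/36; t2: center (-1/2, -1/2), radius 1/5; t3: center (-1/12, -1/12), radius 1/36; t4: center (-1/2, 1/2), radius 1/8

Each t-disk chains the slot maps above it in beta; radii multiply.
t1: after 2 affine steps, its disk has center (-1/12, 0), radius 1/36
t3: after 2 affine steps, its disk has center (-1/12, -1/12), radius 1/36
t4: after 1 affine step, its disk has center (-1/2, 1/2), radius 1/8
t2: after 1 affine step, its disk has center (-1/2, -1/2), radius 1/5


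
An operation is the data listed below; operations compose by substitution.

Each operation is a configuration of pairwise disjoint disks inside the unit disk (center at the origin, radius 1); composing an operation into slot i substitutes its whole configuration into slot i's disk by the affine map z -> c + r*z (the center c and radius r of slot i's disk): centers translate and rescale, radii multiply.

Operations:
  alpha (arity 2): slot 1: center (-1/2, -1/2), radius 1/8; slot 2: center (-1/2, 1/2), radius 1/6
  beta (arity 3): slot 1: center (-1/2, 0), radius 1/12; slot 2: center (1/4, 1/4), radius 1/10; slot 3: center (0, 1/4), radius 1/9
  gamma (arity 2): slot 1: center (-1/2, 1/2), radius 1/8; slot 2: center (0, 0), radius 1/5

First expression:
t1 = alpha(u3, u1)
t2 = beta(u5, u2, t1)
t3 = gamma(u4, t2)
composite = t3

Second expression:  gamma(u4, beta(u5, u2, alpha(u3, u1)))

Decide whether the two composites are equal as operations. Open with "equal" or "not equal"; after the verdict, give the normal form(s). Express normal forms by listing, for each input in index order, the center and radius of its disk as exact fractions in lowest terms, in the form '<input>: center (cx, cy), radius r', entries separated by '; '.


The first composite normalizes to u1: center (-1/90, 11/180), radius 1/270; u2: center (1/20, 1/20), radius 1/50; u3: center (-1/90, 7/180), radius 1/360; u4: center (-1/2, 1/2), radius 1/8; u5: center (-1/10, 0), radius 1/60
The second composite normalizes to u1: center (-1/90, 11/180), radius 1/270; u2: center (1/20, 1/20), radius 1/50; u3: center (-1/90, 7/180), radius 1/360; u4: center (-1/2, 1/2), radius 1/8; u5: center (-1/10, 0), radius 1/60
Identical normal forms: equal.

equal: each reduces to u1: center (-1/90, 11/180), radius 1/270; u2: center (1/20, 1/20), radius 1/50; u3: center (-1/90, 7/180), radius 1/360; u4: center (-1/2, 1/2), radius 1/8; u5: center (-1/10, 0), radius 1/60


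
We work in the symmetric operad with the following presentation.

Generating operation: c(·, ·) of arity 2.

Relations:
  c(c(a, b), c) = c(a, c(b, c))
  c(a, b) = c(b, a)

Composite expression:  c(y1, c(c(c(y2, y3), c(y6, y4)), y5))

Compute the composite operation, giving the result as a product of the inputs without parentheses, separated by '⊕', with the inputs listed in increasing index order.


y1 ⊕ y2 ⊕ y3 ⊕ y4 ⊕ y5 ⊕ y6

Both nesting and order wash out for c; what remains is which y's occur.
c(y2, y3) reduces to y2 ⊕ y3
c(y6, y4) reduces to y6 ⊕ y4
c(c(y2, y3), c(y6, y4)) reduces to y2 ⊕ y3 ⊕ y6 ⊕ y4
c(c(c(y2, y3), c(y6, y4)), y5) reduces to y2 ⊕ y3 ⊕ y6 ⊕ y4 ⊕ y5
c(y1, c(c(c(y2, y3), c(y6, y4)), y5)) reduces to y1 ⊕ y2 ⊕ y3 ⊕ y6 ⊕ y4 ⊕ y5
the factors in increasing index order: y1 ⊕ y2 ⊕ y3 ⊕ y4 ⊕ y5 ⊕ y6


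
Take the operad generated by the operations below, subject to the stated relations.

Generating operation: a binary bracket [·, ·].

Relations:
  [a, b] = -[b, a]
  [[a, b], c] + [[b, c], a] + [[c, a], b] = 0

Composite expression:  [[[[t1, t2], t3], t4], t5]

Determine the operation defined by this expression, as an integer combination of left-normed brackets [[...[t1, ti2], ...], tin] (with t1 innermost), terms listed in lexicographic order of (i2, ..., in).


In the tensor algebra, words opening t1 carry the t1-anchored form.
Composite bracket: [[[[t1, t2], t3], t4], t5]
Applying ab - ba throughout gives 16 signed words (2^4 = 16).
Coefficients come from the t1-initial words:
  t1t2t3t4t5 (sign +1) contributes +[[[[t1, t2], t3], t4], t5]

[[[[t1, t2], t3], t4], t5]


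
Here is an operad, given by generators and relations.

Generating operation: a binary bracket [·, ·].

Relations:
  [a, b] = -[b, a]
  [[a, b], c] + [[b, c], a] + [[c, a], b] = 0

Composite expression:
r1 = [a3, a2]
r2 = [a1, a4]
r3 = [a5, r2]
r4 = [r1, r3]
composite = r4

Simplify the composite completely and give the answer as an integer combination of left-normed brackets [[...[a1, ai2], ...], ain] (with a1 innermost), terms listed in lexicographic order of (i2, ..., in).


Skip Jacobi rewriting: expand, keep a1-initial words, read off terms.
Composite bracket: [[a3, a2], [a5, [a1, a4]]]
Full expansion: 16 signed words from ab - ba (2^4 = 16).
Words beginning with a1 determine it all:
  the word a1a4a5a2a3 carries sign -1 and contributes -[[[[a1, a4], a5], a2], a3]
  the word a1a4a5a3a2 carries sign +1 and contributes +[[[[a1, a4], a5], a3], a2]

-[[[[a1, a4], a5], a2], a3] + [[[[a1, a4], a5], a3], a2]


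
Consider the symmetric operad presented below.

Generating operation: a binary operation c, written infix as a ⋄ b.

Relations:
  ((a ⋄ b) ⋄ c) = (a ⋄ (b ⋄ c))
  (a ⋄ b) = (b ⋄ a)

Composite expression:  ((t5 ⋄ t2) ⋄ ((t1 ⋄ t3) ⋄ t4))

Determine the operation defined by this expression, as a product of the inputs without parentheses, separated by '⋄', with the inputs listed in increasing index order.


t1 ⋄ t2 ⋄ t3 ⋄ t4 ⋄ t5

Reordering under c is free, so list the t-inputs canonically.
(t5 ⋄ t2) spells out as t5 ⋄ t2
(t1 ⋄ t3) spells out as t1 ⋄ t3
((t1 ⋄ t3) ⋄ t4) spells out as t1 ⋄ t3 ⋄ t4
((t5 ⋄ t2) ⋄ ((t1 ⋄ t3) ⋄ t4)) spells out as t5 ⋄ t2 ⋄ t1 ⋄ t3 ⋄ t4
putting the inputs in ascending order: t1 ⋄ t2 ⋄ t3 ⋄ t4 ⋄ t5


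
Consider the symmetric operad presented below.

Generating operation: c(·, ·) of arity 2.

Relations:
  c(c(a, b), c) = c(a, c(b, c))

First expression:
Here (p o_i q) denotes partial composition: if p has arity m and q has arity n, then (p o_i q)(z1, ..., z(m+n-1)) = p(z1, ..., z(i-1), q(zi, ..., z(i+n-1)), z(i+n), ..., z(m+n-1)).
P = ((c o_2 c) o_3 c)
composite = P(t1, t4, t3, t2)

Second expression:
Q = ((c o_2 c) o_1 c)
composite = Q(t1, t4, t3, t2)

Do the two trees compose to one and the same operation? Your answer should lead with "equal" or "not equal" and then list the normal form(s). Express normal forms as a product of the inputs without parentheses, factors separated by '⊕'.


The first expression, normalized: t1 ⊕ t4 ⊕ t3 ⊕ t2
The second expression, normalized: t1 ⊕ t4 ⊕ t3 ⊕ t2
Both agree, so they are equal.

equal; both compose to t1 ⊕ t4 ⊕ t3 ⊕ t2


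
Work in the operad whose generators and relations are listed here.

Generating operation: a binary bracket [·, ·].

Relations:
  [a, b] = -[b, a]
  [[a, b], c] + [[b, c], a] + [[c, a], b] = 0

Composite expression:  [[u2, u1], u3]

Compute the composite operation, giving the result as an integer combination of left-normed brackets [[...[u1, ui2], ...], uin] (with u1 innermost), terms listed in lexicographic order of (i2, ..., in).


-[[u1, u2], u3]

Left-normed coefficients sit on the u1-initial expansion words.
Composite bracket: [[u2, u1], u3]
Applying ab - ba throughout gives 4 signed words (2^2 = 4).
Only words starting with u1 matter:
  the word u1u2u3 carries sign -1 and contributes -[[u1, u2], u3]


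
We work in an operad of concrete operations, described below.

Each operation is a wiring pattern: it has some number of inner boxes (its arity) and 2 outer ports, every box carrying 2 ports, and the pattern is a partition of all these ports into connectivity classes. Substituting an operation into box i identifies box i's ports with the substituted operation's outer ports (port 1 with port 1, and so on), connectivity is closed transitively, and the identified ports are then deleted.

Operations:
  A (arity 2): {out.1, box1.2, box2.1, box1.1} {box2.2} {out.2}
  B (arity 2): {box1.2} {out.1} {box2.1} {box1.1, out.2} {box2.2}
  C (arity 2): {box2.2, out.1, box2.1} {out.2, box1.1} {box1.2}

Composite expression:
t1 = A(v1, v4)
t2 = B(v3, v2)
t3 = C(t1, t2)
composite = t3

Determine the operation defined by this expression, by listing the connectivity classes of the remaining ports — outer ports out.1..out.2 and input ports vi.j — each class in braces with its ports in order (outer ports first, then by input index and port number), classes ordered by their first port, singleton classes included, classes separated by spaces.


Substituting into C glues patterns; closure does the rest.
the subtree at A composes to {out.1, v1.1, v1.2, v4.1} {out.2} {v4.2} on (v1, v4); out.j = own outer ports
the subtree at B composes to {out.1} {out.2, v3.1} {v2.1} {v2.2} {v3.2} on (v3, v2); out.j = own outer ports
the subtree at C composes to {out.1, v3.1} {out.2, v1.1, v1.2, v4.1} {v2.1} {v2.2} {v3.2} {v4.2} on (v1, v4, v3, v2); out.j = own outer ports

{out.1, v3.1} {out.2, v1.1, v1.2, v4.1} {v2.1} {v2.2} {v3.2} {v4.2}


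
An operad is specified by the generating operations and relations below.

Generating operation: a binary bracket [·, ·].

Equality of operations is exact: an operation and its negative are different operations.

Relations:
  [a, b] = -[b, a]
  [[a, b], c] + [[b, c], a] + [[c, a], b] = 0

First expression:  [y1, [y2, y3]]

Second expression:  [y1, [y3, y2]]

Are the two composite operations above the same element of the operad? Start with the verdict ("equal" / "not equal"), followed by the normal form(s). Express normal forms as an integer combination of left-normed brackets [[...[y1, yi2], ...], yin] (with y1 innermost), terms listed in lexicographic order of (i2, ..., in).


not equal: they reduce to [[y1, y2], y3] - [[y1, y3], y2] and -[[y1, y2], y3] + [[y1, y3], y2]

In normal form, the first expression is [[y1, y2], y3] - [[y1, y3], y2]
In normal form, the second expression is -[[y1, y2], y3] + [[y1, y3], y2]
Different reductions; not equal.


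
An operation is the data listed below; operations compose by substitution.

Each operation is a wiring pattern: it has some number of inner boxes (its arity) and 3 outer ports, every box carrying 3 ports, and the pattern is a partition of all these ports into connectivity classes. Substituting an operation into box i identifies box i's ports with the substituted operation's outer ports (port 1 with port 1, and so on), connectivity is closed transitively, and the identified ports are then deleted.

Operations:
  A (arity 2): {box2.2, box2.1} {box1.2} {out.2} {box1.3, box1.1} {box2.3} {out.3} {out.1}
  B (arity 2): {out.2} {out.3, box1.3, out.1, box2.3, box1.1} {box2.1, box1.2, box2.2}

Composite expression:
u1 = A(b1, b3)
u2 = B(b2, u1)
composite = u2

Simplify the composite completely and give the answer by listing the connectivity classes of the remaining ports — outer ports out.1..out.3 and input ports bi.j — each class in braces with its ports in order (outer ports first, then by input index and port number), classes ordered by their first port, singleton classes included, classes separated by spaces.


Reachability decides: close wires over B-identified ports.
after A, the pattern on (b1, b3) reads {out.1} {out.2} {out.3} {b1.1, b1.3} {b1.2} {b3.1, b3.2} {b3.3} (out.j = its outer ports)
after B, the pattern on (b2, b1, b3) reads {out.1, out.3, b2.1, b2.3} {out.2} {b1.1, b1.3} {b1.2} {b2.2} {b3.1, b3.2} {b3.3} (out.j = its outer ports)

{out.1, out.3, b2.1, b2.3} {out.2} {b1.1, b1.3} {b1.2} {b2.2} {b3.1, b3.2} {b3.3}


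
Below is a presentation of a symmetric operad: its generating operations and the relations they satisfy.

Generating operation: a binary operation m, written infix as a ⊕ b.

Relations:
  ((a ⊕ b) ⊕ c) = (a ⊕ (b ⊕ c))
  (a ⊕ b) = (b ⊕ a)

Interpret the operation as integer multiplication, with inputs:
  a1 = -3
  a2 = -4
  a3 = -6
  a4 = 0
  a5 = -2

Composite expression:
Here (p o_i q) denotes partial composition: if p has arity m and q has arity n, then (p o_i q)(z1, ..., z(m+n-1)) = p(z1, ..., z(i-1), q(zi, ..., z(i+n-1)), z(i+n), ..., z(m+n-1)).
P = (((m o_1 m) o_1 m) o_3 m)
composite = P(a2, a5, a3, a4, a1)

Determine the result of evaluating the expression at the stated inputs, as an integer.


(a2 ⊕ a5) = 8
(a3 ⊕ a4) = 0
((a2 ⊕ a5) ⊕ (a3 ⊕ a4)) = 0
(((a2 ⊕ a5) ⊕ (a3 ⊕ a4)) ⊕ a1) = 0

0


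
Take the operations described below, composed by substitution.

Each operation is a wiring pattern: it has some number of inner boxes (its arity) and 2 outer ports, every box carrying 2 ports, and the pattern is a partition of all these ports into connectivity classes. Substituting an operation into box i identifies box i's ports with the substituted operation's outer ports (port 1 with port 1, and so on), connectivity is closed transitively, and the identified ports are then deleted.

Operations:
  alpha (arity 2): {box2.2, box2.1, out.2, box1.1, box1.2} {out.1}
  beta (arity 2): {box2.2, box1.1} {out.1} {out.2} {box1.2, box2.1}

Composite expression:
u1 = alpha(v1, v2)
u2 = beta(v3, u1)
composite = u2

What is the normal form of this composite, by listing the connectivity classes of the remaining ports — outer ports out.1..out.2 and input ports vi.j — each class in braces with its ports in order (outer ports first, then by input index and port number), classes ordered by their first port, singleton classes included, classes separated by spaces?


After gluing at beta, chains via deleted ports link the v-ports.
through alpha, on inputs (v1, v2): {out.1} {out.2, v1.1, v1.2, v2.1, v2.2} (out.j = stage outer ports)
through beta, on inputs (v3, v1, v2): {out.1} {out.2} {v1.1, v1.2, v2.1, v2.2, v3.1} {v3.2} (out.j = stage outer ports)

{out.1} {out.2} {v1.1, v1.2, v2.1, v2.2, v3.1} {v3.2}


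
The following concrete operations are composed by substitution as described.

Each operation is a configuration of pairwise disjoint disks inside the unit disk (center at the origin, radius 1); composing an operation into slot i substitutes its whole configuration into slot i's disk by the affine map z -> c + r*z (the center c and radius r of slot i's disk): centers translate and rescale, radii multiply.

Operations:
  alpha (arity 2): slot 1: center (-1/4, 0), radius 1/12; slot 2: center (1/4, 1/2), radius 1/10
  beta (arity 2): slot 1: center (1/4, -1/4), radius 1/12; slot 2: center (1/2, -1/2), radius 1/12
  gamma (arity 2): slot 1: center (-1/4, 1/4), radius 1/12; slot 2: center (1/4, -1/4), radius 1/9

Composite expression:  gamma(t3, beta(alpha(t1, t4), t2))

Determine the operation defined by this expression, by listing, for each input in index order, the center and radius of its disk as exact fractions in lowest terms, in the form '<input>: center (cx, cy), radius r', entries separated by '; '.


t1: center (119/432, -5/18), radius 1/1296; t2: center (11/36, -11/36), radius 1/108; t3: center (-1/4, 1/4), radius 1/12; t4: center (121/432, -59/216), radius 1/1080

Follow each t-input down from gamma: c' goes to c + r*c', radius to r*r'.
for t3, the 1-step affine chain lands on center (-1/4, 1/4), radius 1/12
for t1, the 3-step affine chain lands on center (119/432, -5/18), radius 1/1296
for t4, the 3-step affine chain lands on center (121/432, -59/216), radius 1/1080
for t2, the 2-step affine chain lands on center (11/36, -11/36), radius 1/108
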